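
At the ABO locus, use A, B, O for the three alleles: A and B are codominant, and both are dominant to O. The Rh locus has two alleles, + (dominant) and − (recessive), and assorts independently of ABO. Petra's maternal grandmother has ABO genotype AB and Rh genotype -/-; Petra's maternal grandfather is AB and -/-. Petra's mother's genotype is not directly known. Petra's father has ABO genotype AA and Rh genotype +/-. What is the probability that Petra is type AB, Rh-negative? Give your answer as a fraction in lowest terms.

1/4

Petra's mother's ABO genotype from AB × AB: 1/4 AA, 1/2 AB, 1/4 BB.
Crossing each possibility with the father AA and summing P(type AB): 1/4·0 + 1/2·1/2 + 1/4·1 = 1/2.
Similarly for Rh via the mother's Rh distribution: P(Rh-) = 1/2.
Independent loci: 1/2 × 1/2 = 1/4.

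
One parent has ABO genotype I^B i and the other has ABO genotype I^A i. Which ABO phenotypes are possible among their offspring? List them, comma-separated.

O, A, B, AB

Gametes from I^B i × I^A i give offspring ABO genotypes I^A I^B, I^A i, I^B i, i i, i.e. phenotypes O, A, B, AB.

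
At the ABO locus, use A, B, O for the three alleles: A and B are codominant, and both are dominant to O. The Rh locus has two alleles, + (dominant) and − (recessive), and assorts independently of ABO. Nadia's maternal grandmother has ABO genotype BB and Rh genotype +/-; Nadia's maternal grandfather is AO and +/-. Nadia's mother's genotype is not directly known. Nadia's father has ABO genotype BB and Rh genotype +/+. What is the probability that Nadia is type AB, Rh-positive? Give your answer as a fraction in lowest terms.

1/4

Nadia's mother's ABO genotype from BB × AO: 1/2 AB, 1/2 BO.
Crossing each possibility with the father BB and summing P(type AB): 1/2·1/2 + 1/2·0 = 1/4.
Similarly for Rh via the mother's Rh distribution: P(Rh+) = 1.
Independent loci: 1/4 × 1 = 1/4.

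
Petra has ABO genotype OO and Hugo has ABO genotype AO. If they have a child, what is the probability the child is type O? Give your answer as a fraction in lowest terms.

1/2

ABO cross OO × AO → offspring phenotypes: 1/2 O, 1/2 A.
So P(type O) = 1/2.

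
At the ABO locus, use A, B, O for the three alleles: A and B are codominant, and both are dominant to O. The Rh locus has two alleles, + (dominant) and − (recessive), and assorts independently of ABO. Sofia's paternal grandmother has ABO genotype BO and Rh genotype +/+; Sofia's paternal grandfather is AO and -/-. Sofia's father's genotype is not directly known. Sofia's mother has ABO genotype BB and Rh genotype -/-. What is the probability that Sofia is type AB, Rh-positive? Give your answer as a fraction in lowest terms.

1/8

Sofia's father's ABO genotype from BO × AO: 1/4 AB, 1/4 AO, 1/4 BO, 1/4 OO.
Crossing each possibility with the mother BB and summing P(type AB): 1/4·1/2 + 1/4·1/2 + 1/4·0 + 1/4·0 = 1/4.
Similarly for Rh via the father's Rh distribution: P(Rh+) = 1/2.
Independent loci: 1/4 × 1/2 = 1/8.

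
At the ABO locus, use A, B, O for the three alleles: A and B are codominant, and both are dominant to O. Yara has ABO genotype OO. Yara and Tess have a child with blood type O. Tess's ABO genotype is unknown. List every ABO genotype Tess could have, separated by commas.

For each candidate genotype of Tess, check whether crossing it with OO can produce every observed child phenotype.
  AA → possible child types {A} ✗
  AB → possible child types {A, B} ✗
  AO → possible child types {O, A} ✓
  BB → possible child types {B} ✗
  BO → possible child types {O, B} ✓
  OO → possible child types {O} ✓

AO, BO, OO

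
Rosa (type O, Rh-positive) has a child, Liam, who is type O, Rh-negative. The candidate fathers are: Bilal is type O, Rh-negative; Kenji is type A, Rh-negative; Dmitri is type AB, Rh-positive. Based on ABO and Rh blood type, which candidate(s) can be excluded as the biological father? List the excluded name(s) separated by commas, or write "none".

Dmitri

A candidate is excluded only if no genotype consistent with his phenotype could produce a type O, Rh-negative child with a type O, Rh-positive mother.
Dmitri (type AB, Rh+): no genotype consistent with that phenotype can produce a type-O Rh- child with a type-O mother.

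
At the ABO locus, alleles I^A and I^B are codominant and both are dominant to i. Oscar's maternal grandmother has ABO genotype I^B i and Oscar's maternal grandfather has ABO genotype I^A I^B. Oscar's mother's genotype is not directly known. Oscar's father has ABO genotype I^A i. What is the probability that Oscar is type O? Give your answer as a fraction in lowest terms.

Oscar's mother's ABO genotype from I^B i × I^A I^B: 1/4 I^A I^B, 1/4 I^A i, 1/4 I^B I^B, 1/4 I^B i.
Crossing each possibility with the father I^A i and summing P(type O): 1/4·0 + 1/4·1/4 + 1/4·0 + 1/4·1/4 = 1/8.

1/8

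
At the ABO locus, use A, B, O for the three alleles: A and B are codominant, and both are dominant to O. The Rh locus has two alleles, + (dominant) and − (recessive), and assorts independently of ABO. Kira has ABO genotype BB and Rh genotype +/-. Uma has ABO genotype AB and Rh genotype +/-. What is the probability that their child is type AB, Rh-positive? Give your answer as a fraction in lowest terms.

ABO cross BB × AB → offspring phenotypes: 1/2 B, 1/2 AB.
Rh cross +/- × +/- → 3/4 Rh+, 1/4 Rh-.
Independent loci: P(type AB, Rh-positive) = 1/2 × 3/4 = 3/8.

3/8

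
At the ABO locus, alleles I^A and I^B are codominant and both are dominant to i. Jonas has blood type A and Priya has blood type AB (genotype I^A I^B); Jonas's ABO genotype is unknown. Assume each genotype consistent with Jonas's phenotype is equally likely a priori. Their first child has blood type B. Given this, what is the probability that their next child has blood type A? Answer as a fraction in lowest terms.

1/2

Possible genotypes: Jonas ∈ {I^A I^A, I^A i}; Priya ∈ {I^A I^B}.
Weight each parental genotype pair by prior × P(type-B child):
  I^A i × I^A I^B: posterior weight 1; P(next child type A) = 1/2.
Weighted sum = 1/2.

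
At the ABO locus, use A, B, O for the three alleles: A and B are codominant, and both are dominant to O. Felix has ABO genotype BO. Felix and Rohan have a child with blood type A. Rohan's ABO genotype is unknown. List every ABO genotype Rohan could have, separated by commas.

AA, AB, AO

For each candidate genotype of Rohan, check whether crossing it with BO can produce every observed child phenotype.
  AA → possible child types {A, AB} ✓
  AB → possible child types {A, B, AB} ✓
  AO → possible child types {O, A, B, AB} ✓
  BB → possible child types {B} ✗
  BO → possible child types {O, B} ✗
  OO → possible child types {O, B} ✗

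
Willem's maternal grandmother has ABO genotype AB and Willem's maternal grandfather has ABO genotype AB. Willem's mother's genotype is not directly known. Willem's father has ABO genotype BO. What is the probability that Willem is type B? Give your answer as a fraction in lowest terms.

Willem's mother's ABO genotype from AB × AB: 1/4 AA, 1/2 AB, 1/4 BB.
Crossing each possibility with the father BO and summing P(type B): 1/4·0 + 1/2·1/2 + 1/4·1 = 1/2.

1/2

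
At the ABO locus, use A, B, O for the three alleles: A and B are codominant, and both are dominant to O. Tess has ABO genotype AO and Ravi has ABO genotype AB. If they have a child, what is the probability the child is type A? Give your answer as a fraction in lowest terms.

1/2

ABO cross AO × AB → offspring phenotypes: 1/2 A, 1/4 B, 1/4 AB.
So P(type A) = 1/2.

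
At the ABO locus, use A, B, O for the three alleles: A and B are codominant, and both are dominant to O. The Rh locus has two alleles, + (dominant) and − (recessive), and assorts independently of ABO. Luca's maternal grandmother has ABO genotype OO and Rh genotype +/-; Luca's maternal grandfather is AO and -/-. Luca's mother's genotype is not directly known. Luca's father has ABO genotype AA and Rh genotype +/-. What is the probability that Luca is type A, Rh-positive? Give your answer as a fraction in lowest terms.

5/8

Luca's mother's ABO genotype from OO × AO: 1/2 AO, 1/2 OO.
Crossing each possibility with the father AA and summing P(type A): 1/2·1 + 1/2·1 = 1.
Similarly for Rh via the mother's Rh distribution: P(Rh+) = 5/8.
Independent loci: 1 × 5/8 = 5/8.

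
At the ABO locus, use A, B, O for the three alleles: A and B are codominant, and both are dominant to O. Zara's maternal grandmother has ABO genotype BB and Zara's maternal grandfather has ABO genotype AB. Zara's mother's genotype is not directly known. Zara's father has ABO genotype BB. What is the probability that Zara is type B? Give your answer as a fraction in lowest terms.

Zara's mother's ABO genotype from BB × AB: 1/2 AB, 1/2 BB.
Crossing each possibility with the father BB and summing P(type B): 1/2·1/2 + 1/2·1 = 3/4.

3/4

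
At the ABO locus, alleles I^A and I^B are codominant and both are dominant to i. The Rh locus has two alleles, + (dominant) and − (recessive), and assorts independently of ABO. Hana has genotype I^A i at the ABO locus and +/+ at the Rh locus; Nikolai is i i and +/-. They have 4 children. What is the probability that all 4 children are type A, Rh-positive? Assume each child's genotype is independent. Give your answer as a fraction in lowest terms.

ABO cross I^A i × i i → 1/2 O, 1/2 A.
Rh cross +/+ × +/- → 1 Rh+; so P(type A, Rh-positive) = 1/2 × 1 = 1/2 per child.
All 4 independent: (1/2)^4 = 1/16.

1/16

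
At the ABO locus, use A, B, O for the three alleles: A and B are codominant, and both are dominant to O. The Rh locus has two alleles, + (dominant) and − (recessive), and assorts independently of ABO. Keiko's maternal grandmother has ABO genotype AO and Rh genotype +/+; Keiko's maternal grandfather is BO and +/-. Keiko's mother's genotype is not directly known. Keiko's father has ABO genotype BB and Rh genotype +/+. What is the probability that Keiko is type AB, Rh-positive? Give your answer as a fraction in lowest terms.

Keiko's mother's ABO genotype from AO × BO: 1/4 AB, 1/4 AO, 1/4 BO, 1/4 OO.
Crossing each possibility with the father BB and summing P(type AB): 1/4·1/2 + 1/4·1/2 + 1/4·0 + 1/4·0 = 1/4.
Similarly for Rh via the mother's Rh distribution: P(Rh+) = 1.
Independent loci: 1/4 × 1 = 1/4.

1/4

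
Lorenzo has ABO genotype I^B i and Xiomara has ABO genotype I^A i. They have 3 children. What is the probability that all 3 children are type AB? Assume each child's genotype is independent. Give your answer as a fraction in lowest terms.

ABO cross I^B i × I^A i → 1/4 O, 1/4 A, 1/4 B, 1/4 AB.
So P(type AB) = 1/4 per child.
All 3 independent: (1/4)^3 = 1/64.

1/64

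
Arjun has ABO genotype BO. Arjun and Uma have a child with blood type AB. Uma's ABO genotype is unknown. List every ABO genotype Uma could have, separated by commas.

For each candidate genotype of Uma, check whether crossing it with BO can produce every observed child phenotype.
  AA → possible child types {A, AB} ✓
  AB → possible child types {A, B, AB} ✓
  AO → possible child types {O, A, B, AB} ✓
  BB → possible child types {B} ✗
  BO → possible child types {O, B} ✗
  OO → possible child types {O, B} ✗

AA, AB, AO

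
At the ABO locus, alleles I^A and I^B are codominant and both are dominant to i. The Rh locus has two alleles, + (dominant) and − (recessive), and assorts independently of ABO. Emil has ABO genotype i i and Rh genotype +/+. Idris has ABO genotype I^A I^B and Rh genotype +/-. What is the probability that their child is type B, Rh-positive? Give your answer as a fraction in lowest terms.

ABO cross i i × I^A I^B → offspring phenotypes: 1/2 A, 1/2 B.
Rh cross +/+ × +/- → 1 Rh+.
Independent loci: P(type B, Rh-positive) = 1/2 × 1 = 1/2.

1/2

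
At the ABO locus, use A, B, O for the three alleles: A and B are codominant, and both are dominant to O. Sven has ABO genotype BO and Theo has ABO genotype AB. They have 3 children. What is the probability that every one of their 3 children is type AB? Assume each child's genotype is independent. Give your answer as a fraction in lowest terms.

1/64

ABO cross BO × AB → 1/4 A, 1/2 B, 1/4 AB.
So P(type AB) = 1/4 per child.
All 3 independent: (1/4)^3 = 1/64.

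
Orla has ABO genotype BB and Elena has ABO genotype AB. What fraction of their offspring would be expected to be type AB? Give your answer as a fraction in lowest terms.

ABO cross BB × AB → offspring phenotypes: 1/2 B, 1/2 AB.
So P(type AB) = 1/2.

1/2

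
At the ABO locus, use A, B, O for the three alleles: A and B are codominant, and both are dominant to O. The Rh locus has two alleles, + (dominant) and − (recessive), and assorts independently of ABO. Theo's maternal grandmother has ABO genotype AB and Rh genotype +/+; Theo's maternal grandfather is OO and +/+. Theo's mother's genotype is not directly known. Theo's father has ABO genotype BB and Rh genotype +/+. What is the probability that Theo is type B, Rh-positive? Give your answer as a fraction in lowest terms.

3/4

Theo's mother's ABO genotype from AB × OO: 1/2 AO, 1/2 BO.
Crossing each possibility with the father BB and summing P(type B): 1/2·1/2 + 1/2·1 = 3/4.
Similarly for Rh via the mother's Rh distribution: P(Rh+) = 1.
Independent loci: 3/4 × 1 = 3/4.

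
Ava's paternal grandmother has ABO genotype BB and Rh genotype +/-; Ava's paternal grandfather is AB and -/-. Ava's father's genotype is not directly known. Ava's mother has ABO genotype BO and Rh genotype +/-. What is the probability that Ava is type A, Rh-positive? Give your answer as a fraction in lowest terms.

Ava's father's ABO genotype from BB × AB: 1/2 AB, 1/2 BB.
Crossing each possibility with the mother BO and summing P(type A): 1/2·1/4 + 1/2·0 = 1/8.
Similarly for Rh via the father's Rh distribution: P(Rh+) = 5/8.
Independent loci: 1/8 × 5/8 = 5/64.

5/64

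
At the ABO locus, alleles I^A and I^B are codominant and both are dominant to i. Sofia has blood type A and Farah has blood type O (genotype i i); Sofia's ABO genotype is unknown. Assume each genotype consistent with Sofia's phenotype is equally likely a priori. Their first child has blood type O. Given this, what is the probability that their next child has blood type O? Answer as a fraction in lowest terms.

1/2

Possible genotypes: Sofia ∈ {I^A I^A, I^A i}; Farah ∈ {i i}.
Weight each parental genotype pair by prior × P(type-O child):
  I^A i × i i: posterior weight 1; P(next child type O) = 1/2.
Weighted sum = 1/2.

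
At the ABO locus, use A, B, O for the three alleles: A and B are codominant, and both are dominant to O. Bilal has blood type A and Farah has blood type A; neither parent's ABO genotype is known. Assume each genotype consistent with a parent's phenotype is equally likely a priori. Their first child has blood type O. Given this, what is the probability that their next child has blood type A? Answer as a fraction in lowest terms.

3/4

Possible genotypes: Bilal ∈ {AA, AO}; Farah ∈ {AA, AO}.
Weight each parental genotype pair by prior × P(type-O child):
  AO × AO: posterior weight 1; P(next child type A) = 3/4.
Weighted sum = 3/4.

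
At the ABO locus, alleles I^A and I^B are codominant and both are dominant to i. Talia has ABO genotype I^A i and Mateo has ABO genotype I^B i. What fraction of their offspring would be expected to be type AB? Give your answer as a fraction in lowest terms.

ABO cross I^A i × I^B i → offspring phenotypes: 1/4 O, 1/4 A, 1/4 B, 1/4 AB.
So P(type AB) = 1/4.

1/4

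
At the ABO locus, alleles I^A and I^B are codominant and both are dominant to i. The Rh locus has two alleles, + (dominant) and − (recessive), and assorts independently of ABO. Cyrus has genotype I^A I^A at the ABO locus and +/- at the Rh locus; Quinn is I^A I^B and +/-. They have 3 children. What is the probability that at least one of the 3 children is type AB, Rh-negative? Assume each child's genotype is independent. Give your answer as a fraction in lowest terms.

ABO cross I^A I^A × I^A I^B → 1/2 A, 1/2 AB.
Rh cross +/- × +/- → 3/4 Rh+, 1/4 Rh-; so P(type AB, Rh-negative) = 1/2 × 1/4 = 1/8 per child.
P(none) = (7/8)^3 = 343/512; P(at least one) = 1 − 343/512 = 169/512.

169/512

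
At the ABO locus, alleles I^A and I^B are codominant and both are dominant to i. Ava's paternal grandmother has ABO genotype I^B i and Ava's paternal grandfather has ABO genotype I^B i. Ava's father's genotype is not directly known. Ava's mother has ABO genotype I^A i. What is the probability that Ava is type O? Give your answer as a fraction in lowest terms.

1/4

Ava's father's ABO genotype from I^B i × I^B i: 1/4 I^B I^B, 1/2 I^B i, 1/4 i i.
Crossing each possibility with the mother I^A i and summing P(type O): 1/4·0 + 1/2·1/4 + 1/4·1/2 = 1/4.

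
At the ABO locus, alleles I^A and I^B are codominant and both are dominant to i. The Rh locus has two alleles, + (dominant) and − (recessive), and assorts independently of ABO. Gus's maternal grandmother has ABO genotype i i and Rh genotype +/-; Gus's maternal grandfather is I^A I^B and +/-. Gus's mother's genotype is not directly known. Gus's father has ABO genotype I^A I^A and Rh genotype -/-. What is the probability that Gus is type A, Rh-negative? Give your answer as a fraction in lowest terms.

Gus's mother's ABO genotype from i i × I^A I^B: 1/2 I^A i, 1/2 I^B i.
Crossing each possibility with the father I^A I^A and summing P(type A): 1/2·1 + 1/2·1/2 = 3/4.
Similarly for Rh via the mother's Rh distribution: P(Rh-) = 1/2.
Independent loci: 3/4 × 1/2 = 3/8.

3/8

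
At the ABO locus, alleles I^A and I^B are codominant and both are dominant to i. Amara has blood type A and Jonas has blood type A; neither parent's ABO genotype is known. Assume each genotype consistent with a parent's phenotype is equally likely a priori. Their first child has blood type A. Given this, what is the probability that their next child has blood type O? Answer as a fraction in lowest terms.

1/20

Possible genotypes: Amara ∈ {I^A I^A, I^A i}; Jonas ∈ {I^A I^A, I^A i}.
Weight each parental genotype pair by prior × P(type-A child):
  I^A I^A × I^A I^A: posterior weight 4/15; P(next child type O) = 0.
  I^A I^A × I^A i: posterior weight 4/15; P(next child type O) = 0.
  I^A i × I^A I^A: posterior weight 4/15; P(next child type O) = 0.
  I^A i × I^A i: posterior weight 1/5; P(next child type O) = 1/4.
Weighted sum = 1/20.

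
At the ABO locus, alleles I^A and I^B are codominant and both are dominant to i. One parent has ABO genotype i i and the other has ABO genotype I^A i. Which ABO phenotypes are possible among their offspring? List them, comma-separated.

O, A

Gametes from i i × I^A i give offspring ABO genotypes I^A i, i i, i.e. phenotypes O, A.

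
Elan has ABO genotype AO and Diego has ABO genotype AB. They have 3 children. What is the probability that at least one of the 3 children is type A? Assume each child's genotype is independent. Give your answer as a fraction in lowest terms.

7/8

ABO cross AO × AB → 1/2 A, 1/4 B, 1/4 AB.
So P(type A) = 1/2 per child.
P(none) = (1/2)^3 = 1/8; P(at least one) = 1 − 1/8 = 7/8.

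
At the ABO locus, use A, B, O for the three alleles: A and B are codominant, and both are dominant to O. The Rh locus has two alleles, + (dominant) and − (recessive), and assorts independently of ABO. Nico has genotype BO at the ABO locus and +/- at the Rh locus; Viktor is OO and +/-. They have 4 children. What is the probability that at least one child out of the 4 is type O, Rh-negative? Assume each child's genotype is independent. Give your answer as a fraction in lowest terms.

ABO cross BO × OO → 1/2 O, 1/2 B.
Rh cross +/- × +/- → 3/4 Rh+, 1/4 Rh-; so P(type O, Rh-negative) = 1/2 × 1/4 = 1/8 per child.
P(none) = (7/8)^4 = 2401/4096; P(at least one) = 1 − 2401/4096 = 1695/4096.

1695/4096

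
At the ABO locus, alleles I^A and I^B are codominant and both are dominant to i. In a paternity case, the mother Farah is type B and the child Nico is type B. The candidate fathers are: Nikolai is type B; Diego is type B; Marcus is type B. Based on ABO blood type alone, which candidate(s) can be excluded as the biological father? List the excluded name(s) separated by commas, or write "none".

A candidate is excluded only if no genotype consistent with his phenotype could produce a type B child with a type B mother.
Every candidate has at least one consistent genotype combination, so none can be excluded.

none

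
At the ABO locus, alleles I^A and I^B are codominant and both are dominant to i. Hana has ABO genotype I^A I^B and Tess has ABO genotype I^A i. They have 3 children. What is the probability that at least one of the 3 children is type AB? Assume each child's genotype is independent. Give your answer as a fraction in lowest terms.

ABO cross I^A I^B × I^A i → 1/2 A, 1/4 B, 1/4 AB.
So P(type AB) = 1/4 per child.
P(none) = (3/4)^3 = 27/64; P(at least one) = 1 − 27/64 = 37/64.

37/64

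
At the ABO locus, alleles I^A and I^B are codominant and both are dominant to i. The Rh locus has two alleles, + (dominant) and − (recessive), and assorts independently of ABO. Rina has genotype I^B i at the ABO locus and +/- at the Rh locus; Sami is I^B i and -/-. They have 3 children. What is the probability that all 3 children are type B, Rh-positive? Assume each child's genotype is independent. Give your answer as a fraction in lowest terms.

27/512

ABO cross I^B i × I^B i → 1/4 O, 3/4 B.
Rh cross +/- × -/- → 1/2 Rh+, 1/2 Rh-; so P(type B, Rh-positive) = 3/4 × 1/2 = 3/8 per child.
All 3 independent: (3/8)^3 = 27/512.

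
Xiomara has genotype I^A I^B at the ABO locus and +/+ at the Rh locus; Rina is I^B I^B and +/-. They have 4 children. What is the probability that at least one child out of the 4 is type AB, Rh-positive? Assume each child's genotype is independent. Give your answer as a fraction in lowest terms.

ABO cross I^A I^B × I^B I^B → 1/2 B, 1/2 AB.
Rh cross +/+ × +/- → 1 Rh+; so P(type AB, Rh-positive) = 1/2 × 1 = 1/2 per child.
P(none) = (1/2)^4 = 1/16; P(at least one) = 1 − 1/16 = 15/16.

15/16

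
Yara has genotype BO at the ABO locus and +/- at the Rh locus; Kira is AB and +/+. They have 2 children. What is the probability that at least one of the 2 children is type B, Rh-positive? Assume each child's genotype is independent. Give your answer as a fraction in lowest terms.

3/4

ABO cross BO × AB → 1/4 A, 1/2 B, 1/4 AB.
Rh cross +/- × +/+ → 1 Rh+; so P(type B, Rh-positive) = 1/2 × 1 = 1/2 per child.
P(none) = (1/2)^2 = 1/4; P(at least one) = 1 − 1/4 = 3/4.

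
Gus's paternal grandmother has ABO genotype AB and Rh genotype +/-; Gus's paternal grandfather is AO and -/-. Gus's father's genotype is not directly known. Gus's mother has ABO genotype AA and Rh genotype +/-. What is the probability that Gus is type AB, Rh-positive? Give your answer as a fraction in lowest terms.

5/32

Gus's father's ABO genotype from AB × AO: 1/4 AA, 1/4 AB, 1/4 AO, 1/4 BO.
Crossing each possibility with the mother AA and summing P(type AB): 1/4·0 + 1/4·1/2 + 1/4·0 + 1/4·1/2 = 1/4.
Similarly for Rh via the father's Rh distribution: P(Rh+) = 5/8.
Independent loci: 1/4 × 5/8 = 5/32.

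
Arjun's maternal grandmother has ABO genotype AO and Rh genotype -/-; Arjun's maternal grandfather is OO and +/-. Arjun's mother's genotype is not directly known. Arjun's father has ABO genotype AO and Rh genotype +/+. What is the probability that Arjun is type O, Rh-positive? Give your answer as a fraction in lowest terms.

Arjun's mother's ABO genotype from AO × OO: 1/2 AO, 1/2 OO.
Crossing each possibility with the father AO and summing P(type O): 1/2·1/4 + 1/2·1/2 = 3/8.
Similarly for Rh via the mother's Rh distribution: P(Rh+) = 1.
Independent loci: 3/8 × 1 = 3/8.

3/8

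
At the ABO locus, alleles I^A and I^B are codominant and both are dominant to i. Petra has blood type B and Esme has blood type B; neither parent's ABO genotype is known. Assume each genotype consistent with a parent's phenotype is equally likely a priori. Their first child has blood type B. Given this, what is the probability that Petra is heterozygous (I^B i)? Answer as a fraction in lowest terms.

7/15

Possible genotypes: Petra ∈ {I^B I^B, I^B i}; Esme ∈ {I^B I^B, I^B i}.
Weight each parental genotype pair by prior × P(type-B child):
  I^B I^B × I^B I^B: posterior weight 4/15.
  I^B I^B × I^B i: posterior weight 4/15.
  I^B i × I^B I^B: posterior weight 4/15.
  I^B i × I^B i: posterior weight 1/5.
Sum the posterior weight over pairs where Petra is I^B i: 7/15.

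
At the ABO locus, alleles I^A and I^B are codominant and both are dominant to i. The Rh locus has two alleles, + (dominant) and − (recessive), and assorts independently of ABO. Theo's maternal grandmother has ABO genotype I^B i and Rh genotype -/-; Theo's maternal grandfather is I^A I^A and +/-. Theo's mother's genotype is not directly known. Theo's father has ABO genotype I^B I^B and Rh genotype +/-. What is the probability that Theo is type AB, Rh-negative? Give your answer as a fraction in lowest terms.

3/16

Theo's mother's ABO genotype from I^B i × I^A I^A: 1/2 I^A I^B, 1/2 I^A i.
Crossing each possibility with the father I^B I^B and summing P(type AB): 1/2·1/2 + 1/2·1/2 = 1/2.
Similarly for Rh via the mother's Rh distribution: P(Rh-) = 3/8.
Independent loci: 1/2 × 3/8 = 3/16.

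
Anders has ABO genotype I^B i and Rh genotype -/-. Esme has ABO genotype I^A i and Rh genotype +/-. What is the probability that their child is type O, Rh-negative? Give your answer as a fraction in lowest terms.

ABO cross I^B i × I^A i → offspring phenotypes: 1/4 O, 1/4 A, 1/4 B, 1/4 AB.
Rh cross -/- × +/- → 1/2 Rh+, 1/2 Rh-.
Independent loci: P(type O, Rh-negative) = 1/4 × 1/2 = 1/8.

1/8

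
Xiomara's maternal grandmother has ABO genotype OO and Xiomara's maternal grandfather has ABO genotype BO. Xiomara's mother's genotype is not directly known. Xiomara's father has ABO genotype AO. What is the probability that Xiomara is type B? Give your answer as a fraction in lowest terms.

Xiomara's mother's ABO genotype from OO × BO: 1/2 BO, 1/2 OO.
Crossing each possibility with the father AO and summing P(type B): 1/2·1/4 + 1/2·0 = 1/8.

1/8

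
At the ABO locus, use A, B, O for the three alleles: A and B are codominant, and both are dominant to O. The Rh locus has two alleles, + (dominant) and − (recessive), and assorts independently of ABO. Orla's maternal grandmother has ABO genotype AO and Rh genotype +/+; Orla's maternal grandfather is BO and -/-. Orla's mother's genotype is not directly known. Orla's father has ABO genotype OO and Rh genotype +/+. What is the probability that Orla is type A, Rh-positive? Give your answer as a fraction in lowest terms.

Orla's mother's ABO genotype from AO × BO: 1/4 AB, 1/4 AO, 1/4 BO, 1/4 OO.
Crossing each possibility with the father OO and summing P(type A): 1/4·1/2 + 1/4·1/2 + 1/4·0 + 1/4·0 = 1/4.
Similarly for Rh via the mother's Rh distribution: P(Rh+) = 1.
Independent loci: 1/4 × 1 = 1/4.

1/4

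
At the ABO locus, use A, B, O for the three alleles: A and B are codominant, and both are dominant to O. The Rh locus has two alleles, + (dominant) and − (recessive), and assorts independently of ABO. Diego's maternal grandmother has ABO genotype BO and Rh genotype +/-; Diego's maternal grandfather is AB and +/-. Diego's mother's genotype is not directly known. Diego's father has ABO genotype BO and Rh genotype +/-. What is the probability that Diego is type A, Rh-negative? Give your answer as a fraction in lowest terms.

Diego's mother's ABO genotype from BO × AB: 1/4 AB, 1/4 AO, 1/4 BB, 1/4 BO.
Crossing each possibility with the father BO and summing P(type A): 1/4·1/4 + 1/4·1/4 + 1/4·0 + 1/4·0 = 1/8.
Similarly for Rh via the mother's Rh distribution: P(Rh-) = 1/4.
Independent loci: 1/8 × 1/4 = 1/32.

1/32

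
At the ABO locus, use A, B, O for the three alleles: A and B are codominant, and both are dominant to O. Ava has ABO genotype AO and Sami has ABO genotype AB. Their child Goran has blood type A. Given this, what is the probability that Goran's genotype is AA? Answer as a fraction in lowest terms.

1/2

Cross AO × AB → 1/4 AA, 1/4 AB, 1/4 AO, 1/4 BO.
Type-A genotypes among offspring: AA (1/4), AO (1/4); total 1/2.
P(AA | type A) = (1/4) / (1/2) = 1/2.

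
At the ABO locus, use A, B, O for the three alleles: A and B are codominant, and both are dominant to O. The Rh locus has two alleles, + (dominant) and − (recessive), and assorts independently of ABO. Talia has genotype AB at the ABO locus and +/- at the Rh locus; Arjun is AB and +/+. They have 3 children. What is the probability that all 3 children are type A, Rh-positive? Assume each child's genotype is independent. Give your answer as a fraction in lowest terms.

1/64

ABO cross AB × AB → 1/4 A, 1/4 B, 1/2 AB.
Rh cross +/- × +/+ → 1 Rh+; so P(type A, Rh-positive) = 1/4 × 1 = 1/4 per child.
All 3 independent: (1/4)^3 = 1/64.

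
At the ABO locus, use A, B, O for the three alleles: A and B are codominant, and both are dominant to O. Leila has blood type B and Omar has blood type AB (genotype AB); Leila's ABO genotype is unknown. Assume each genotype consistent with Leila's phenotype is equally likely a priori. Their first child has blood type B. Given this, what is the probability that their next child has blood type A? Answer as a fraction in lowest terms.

1/8

Possible genotypes: Leila ∈ {BB, BO}; Omar ∈ {AB}.
Weight each parental genotype pair by prior × P(type-B child):
  BB × AB: posterior weight 1/2; P(next child type A) = 0.
  BO × AB: posterior weight 1/2; P(next child type A) = 1/4.
Weighted sum = 1/8.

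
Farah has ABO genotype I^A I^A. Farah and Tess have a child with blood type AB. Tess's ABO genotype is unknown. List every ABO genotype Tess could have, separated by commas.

I^A I^B, I^B I^B, I^B i

For each candidate genotype of Tess, check whether crossing it with I^A I^A can produce every observed child phenotype.
  I^A I^A → possible child types {A} ✗
  I^A I^B → possible child types {A, AB} ✓
  I^A i → possible child types {A} ✗
  I^B I^B → possible child types {AB} ✓
  I^B i → possible child types {A, AB} ✓
  i i → possible child types {A} ✗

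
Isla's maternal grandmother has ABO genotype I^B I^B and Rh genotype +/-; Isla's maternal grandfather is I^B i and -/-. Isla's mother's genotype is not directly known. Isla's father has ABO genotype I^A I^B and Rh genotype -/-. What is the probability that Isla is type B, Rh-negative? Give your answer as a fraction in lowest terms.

3/8

Isla's mother's ABO genotype from I^B I^B × I^B i: 1/2 I^B I^B, 1/2 I^B i.
Crossing each possibility with the father I^A I^B and summing P(type B): 1/2·1/2 + 1/2·1/2 = 1/2.
Similarly for Rh via the mother's Rh distribution: P(Rh-) = 3/4.
Independent loci: 1/2 × 3/4 = 3/8.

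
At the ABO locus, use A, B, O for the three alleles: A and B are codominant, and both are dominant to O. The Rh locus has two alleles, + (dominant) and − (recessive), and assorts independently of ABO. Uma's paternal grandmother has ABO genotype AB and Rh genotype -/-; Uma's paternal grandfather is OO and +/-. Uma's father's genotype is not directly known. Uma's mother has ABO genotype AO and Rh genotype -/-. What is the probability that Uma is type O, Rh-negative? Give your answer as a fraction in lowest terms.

Uma's father's ABO genotype from AB × OO: 1/2 AO, 1/2 BO.
Crossing each possibility with the mother AO and summing P(type O): 1/2·1/4 + 1/2·1/4 = 1/4.
Similarly for Rh via the father's Rh distribution: P(Rh-) = 3/4.
Independent loci: 1/4 × 3/4 = 3/16.

3/16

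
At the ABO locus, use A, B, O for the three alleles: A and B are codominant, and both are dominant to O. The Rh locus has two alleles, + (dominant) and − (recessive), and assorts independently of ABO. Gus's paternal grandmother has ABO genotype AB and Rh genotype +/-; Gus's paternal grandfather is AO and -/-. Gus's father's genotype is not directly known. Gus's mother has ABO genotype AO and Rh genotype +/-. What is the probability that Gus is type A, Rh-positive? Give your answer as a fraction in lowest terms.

Gus's father's ABO genotype from AB × AO: 1/4 AA, 1/4 AB, 1/4 AO, 1/4 BO.
Crossing each possibility with the mother AO and summing P(type A): 1/4·1 + 1/4·1/2 + 1/4·3/4 + 1/4·1/4 = 5/8.
Similarly for Rh via the father's Rh distribution: P(Rh+) = 5/8.
Independent loci: 5/8 × 5/8 = 25/64.

25/64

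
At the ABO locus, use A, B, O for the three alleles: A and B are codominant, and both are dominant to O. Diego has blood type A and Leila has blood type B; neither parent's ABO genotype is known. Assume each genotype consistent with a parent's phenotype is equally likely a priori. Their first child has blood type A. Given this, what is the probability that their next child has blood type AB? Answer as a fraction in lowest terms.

Possible genotypes: Diego ∈ {AA, AO}; Leila ∈ {BB, BO}.
Weight each parental genotype pair by prior × P(type-A child):
  AA × BO: posterior weight 2/3; P(next child type AB) = 1/2.
  AO × BO: posterior weight 1/3; P(next child type AB) = 1/4.
Weighted sum = 5/12.

5/12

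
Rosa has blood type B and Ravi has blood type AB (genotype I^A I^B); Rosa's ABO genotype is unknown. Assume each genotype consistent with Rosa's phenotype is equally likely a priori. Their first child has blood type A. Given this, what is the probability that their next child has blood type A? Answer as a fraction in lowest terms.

1/4

Possible genotypes: Rosa ∈ {I^B I^B, I^B i}; Ravi ∈ {I^A I^B}.
Weight each parental genotype pair by prior × P(type-A child):
  I^B i × I^A I^B: posterior weight 1; P(next child type A) = 1/4.
Weighted sum = 1/4.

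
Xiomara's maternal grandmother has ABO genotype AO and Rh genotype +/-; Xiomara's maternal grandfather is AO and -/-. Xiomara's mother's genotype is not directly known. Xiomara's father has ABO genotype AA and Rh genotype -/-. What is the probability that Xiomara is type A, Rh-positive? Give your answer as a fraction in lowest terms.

Xiomara's mother's ABO genotype from AO × AO: 1/4 AA, 1/2 AO, 1/4 OO.
Crossing each possibility with the father AA and summing P(type A): 1/4·1 + 1/2·1 + 1/4·1 = 1.
Similarly for Rh via the mother's Rh distribution: P(Rh+) = 1/4.
Independent loci: 1 × 1/4 = 1/4.

1/4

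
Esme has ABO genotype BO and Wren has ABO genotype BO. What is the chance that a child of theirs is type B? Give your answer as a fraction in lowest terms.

ABO cross BO × BO → offspring phenotypes: 1/4 O, 3/4 B.
So P(type B) = 3/4.

3/4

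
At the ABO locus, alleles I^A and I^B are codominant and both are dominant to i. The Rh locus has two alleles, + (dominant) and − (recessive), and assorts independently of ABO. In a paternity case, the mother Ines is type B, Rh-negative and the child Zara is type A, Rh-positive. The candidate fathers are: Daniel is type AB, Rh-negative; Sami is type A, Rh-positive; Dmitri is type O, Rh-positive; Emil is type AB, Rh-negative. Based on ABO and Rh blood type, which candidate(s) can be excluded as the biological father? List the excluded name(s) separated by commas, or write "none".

Daniel, Dmitri, Emil

A candidate is excluded only if no genotype consistent with his phenotype could produce a type A, Rh-positive child with a type B, Rh-negative mother.
Daniel (type AB, Rh-): no genotype consistent with that phenotype can produce a type-A Rh+ child with a type-B mother.
Dmitri (type O, Rh+): no genotype consistent with that phenotype can produce a type-A Rh+ child with a type-B mother.
Emil (type AB, Rh-): no genotype consistent with that phenotype can produce a type-A Rh+ child with a type-B mother.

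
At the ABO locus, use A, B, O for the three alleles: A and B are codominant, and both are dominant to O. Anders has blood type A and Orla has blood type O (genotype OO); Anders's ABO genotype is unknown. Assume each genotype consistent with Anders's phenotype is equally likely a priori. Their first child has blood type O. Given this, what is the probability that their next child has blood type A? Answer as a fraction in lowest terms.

1/2

Possible genotypes: Anders ∈ {AA, AO}; Orla ∈ {OO}.
Weight each parental genotype pair by prior × P(type-O child):
  AO × OO: posterior weight 1; P(next child type A) = 1/2.
Weighted sum = 1/2.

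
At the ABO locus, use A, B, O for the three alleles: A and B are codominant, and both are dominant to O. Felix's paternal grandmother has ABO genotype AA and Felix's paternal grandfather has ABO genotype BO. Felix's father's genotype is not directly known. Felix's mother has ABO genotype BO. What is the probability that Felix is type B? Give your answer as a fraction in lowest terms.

Felix's father's ABO genotype from AA × BO: 1/2 AB, 1/2 AO.
Crossing each possibility with the mother BO and summing P(type B): 1/2·1/2 + 1/2·1/4 = 3/8.

3/8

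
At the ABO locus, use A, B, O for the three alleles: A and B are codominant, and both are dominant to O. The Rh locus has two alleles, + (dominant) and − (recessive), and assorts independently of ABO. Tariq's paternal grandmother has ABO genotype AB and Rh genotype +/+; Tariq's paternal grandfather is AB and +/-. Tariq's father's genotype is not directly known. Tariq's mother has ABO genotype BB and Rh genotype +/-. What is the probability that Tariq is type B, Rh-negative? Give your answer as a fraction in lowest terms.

Tariq's father's ABO genotype from AB × AB: 1/4 AA, 1/2 AB, 1/4 BB.
Crossing each possibility with the mother BB and summing P(type B): 1/4·0 + 1/2·1/2 + 1/4·1 = 1/2.
Similarly for Rh via the father's Rh distribution: P(Rh-) = 1/8.
Independent loci: 1/2 × 1/8 = 1/16.

1/16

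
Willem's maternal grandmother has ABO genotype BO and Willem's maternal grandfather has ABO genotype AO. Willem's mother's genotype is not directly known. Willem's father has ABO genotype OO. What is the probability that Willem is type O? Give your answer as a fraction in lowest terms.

Willem's mother's ABO genotype from BO × AO: 1/4 AB, 1/4 AO, 1/4 BO, 1/4 OO.
Crossing each possibility with the father OO and summing P(type O): 1/4·0 + 1/4·1/2 + 1/4·1/2 + 1/4·1 = 1/2.

1/2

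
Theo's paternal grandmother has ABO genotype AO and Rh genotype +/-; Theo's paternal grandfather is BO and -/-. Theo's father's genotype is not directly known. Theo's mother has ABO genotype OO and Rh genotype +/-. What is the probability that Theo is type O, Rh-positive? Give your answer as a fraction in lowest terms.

Theo's father's ABO genotype from AO × BO: 1/4 AB, 1/4 AO, 1/4 BO, 1/4 OO.
Crossing each possibility with the mother OO and summing P(type O): 1/4·0 + 1/4·1/2 + 1/4·1/2 + 1/4·1 = 1/2.
Similarly for Rh via the father's Rh distribution: P(Rh+) = 5/8.
Independent loci: 1/2 × 5/8 = 5/16.

5/16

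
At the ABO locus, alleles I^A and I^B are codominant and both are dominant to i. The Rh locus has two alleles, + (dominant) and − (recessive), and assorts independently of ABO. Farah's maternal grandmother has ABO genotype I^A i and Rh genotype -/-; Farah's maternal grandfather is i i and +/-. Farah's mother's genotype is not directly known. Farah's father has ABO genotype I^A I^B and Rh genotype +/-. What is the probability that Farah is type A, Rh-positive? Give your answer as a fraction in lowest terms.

5/16

Farah's mother's ABO genotype from I^A i × i i: 1/2 I^A i, 1/2 i i.
Crossing each possibility with the father I^A I^B and summing P(type A): 1/2·1/2 + 1/2·1/2 = 1/2.
Similarly for Rh via the mother's Rh distribution: P(Rh+) = 5/8.
Independent loci: 1/2 × 5/8 = 5/16.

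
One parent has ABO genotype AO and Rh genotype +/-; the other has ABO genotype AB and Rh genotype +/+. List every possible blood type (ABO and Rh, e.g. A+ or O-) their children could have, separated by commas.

A+, B+, AB+

Gametes from AO × AB give offspring ABO genotypes AA, AB, AO, BO, i.e. phenotypes A, B, AB.
Rh cross +/- × +/+ → phenotypes Rh+.
Combining independently: A+, B+, AB+.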